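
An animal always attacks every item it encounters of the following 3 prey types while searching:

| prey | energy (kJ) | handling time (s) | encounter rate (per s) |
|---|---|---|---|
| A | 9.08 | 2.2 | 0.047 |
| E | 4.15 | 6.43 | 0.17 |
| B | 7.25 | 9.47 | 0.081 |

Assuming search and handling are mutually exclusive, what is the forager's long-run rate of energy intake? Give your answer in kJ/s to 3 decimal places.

0.580 kJ/s

R = (0.047×9.08 + 0.17×4.15 + 0.081×7.25) / (1 + 0.047×2.2 + 0.17×6.43 + 0.081×9.47) = 1.72/2.964 = 0.5802 kJ/s.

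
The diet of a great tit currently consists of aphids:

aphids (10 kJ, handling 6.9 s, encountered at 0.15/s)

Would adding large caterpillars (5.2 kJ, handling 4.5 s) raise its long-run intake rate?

Current rate: (0.15×10)/(1 + 0.15×6.9) = 0.7371 kJ/s.
large caterpillars: E/h = 5.2/4.5 = 1.156 kJ/s.
1.156 > 0.7371, so adding large caterpillars raises the average — include it.

Yes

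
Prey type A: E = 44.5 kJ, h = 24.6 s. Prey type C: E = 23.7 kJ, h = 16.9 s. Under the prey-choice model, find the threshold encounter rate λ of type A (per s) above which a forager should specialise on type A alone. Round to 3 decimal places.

At the threshold, the rate on type A alone equals the profitability of type C: λ·44.5/(1 + λ·24.6) = 23.7/16.9 = 1.402.
Rearranging, λ(44.5 − 1.402×24.6) = 1.402, so λ = 1.402/10 = 0.1402 per s.

0.140 per s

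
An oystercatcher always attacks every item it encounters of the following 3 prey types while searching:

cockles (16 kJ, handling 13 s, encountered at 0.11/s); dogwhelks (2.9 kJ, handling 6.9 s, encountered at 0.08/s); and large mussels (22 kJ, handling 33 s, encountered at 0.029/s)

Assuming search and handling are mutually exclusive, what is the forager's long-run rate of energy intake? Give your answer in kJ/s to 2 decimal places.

R = (0.11×16 + 0.08×2.9 + 0.029×22) / (1 + 0.11×13 + 0.08×6.9 + 0.029×33) = 2.63/3.939 = 0.6677 kJ/s.

0.67 kJ/s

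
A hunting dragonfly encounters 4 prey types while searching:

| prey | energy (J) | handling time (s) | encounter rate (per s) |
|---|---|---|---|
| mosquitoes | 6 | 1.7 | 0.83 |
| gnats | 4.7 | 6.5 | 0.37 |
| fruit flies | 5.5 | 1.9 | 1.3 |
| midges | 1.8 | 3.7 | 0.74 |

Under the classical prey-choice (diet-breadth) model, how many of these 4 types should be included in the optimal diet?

2

Profitabilities (E/h, J/s): mosquitoes 3.53, fruit flies 2.89, gnats 0.723, midges 0.486. Add prey in this order while the next type's profitability exceeds the intake rate on those already taken.
Rate on top 1: 2.066. fruit flies: 2.89 > 2.066 → include.
Rate on top 2: 2.485. gnats: 0.723 < 2.485 → exclude; stop.
Optimal diet: mosquitoes, fruit flies — 2 of 4 types.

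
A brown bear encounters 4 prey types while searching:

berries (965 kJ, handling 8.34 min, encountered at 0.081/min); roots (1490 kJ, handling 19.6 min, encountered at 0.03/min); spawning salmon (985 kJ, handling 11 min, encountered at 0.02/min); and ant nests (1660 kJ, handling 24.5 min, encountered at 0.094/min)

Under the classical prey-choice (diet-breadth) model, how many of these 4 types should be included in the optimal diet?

E/h in descending order: berries 116, spawning salmon 89.5, roots 76, ant nests 67.8 kJ/min. The optimal diet is the largest prefix of this list for which every included type satisfies E_i/h_i > R on the types above it.
Rate on top 1: 46.65. spawning salmon: 89.5 > 46.65 → include.
Rate on top 2: 51.63. roots: 76 > 51.63 → include.
Rate on top 3: 57.4. ant nests: 67.8 > 57.4 → include.
Optimal diet: berries, spawning salmon, roots, ant nests — 4 of 4 types.

4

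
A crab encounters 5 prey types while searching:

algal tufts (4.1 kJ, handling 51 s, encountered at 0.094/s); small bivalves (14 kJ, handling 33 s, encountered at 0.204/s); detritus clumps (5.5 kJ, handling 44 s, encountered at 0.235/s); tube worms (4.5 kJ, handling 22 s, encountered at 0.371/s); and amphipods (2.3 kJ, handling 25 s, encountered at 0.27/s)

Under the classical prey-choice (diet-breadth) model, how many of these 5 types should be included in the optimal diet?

Rank by E/h (kJ/s): small bivalves 0.424, tube worms 0.205, detritus clumps 0.125, amphipods 0.092, algal tufts 0.0804. Include each in turn until the next type's E/h falls below the running intake rate.
Rate on top 1: 0.3694. tube worms: 0.205 < 0.3694 → exclude; stop.
Optimal diet: small bivalves — 1 of 5 types.

1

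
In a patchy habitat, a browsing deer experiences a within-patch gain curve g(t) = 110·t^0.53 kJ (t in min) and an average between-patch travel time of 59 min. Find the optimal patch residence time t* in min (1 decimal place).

66.5 min

Maximise g(t)/(T+t): set derivative to zero → g'(t)(T+t) = g(t).
g'(t) = 0.53·110·t^-0.47. Setting 0.53·110·t^-0.47 = 110·t^0.53/(59+t) gives 0.53(59+t) = t, so 0.47·t = 0.53×59.
t* = 0.53×59/0.47 = 66.53 min.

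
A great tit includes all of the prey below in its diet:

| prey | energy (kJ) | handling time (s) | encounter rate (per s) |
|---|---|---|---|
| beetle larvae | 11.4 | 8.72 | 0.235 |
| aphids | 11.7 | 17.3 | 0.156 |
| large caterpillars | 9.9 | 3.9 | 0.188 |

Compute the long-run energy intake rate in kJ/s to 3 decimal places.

0.982 kJ/s

Energy encountered per unit search time: 0.235×11.4 + 0.156×11.7 + 0.188×9.9 = 6.365 kJ/s.
Handling time per unit search time: 0.235×8.72 + 0.156×17.3 + 0.188×3.9 = 5.481.
Rate = 6.365/(1 + 5.481) = 0.9821 kJ/s.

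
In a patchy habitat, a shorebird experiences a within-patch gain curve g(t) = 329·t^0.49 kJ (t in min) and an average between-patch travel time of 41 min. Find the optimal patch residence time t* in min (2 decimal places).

39.39 min

Maximise g(t)/(T+t): set derivative to zero → g'(t)(T+t) = g(t).
g'(t) = 0.49·329·t^-0.51. Setting 0.49·329·t^-0.51 = 329·t^0.49/(41+t) gives 0.49(41+t) = t, so 0.51·t = 0.49×41.
t* = 0.49×41/0.51 = 39.39 min.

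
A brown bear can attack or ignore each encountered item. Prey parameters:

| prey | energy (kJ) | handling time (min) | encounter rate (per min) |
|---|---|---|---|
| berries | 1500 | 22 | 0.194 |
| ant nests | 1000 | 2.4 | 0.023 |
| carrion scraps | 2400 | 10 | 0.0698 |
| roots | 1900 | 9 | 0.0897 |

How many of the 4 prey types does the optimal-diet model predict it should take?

3

Profitabilities (E/h, kJ/min): ant nests 417, carrion scraps 240, roots 211, berries 68.2. Add prey in this order while the next type's profitability exceeds the intake rate on those already taken.
Rate on top 1: 21.8. carrion scraps: 240 > 21.8 → include.
Rate on top 2: 108.7. roots: 211 > 108.7 → include.
Rate on top 3: 141. berries: 68.2 < 141 → exclude; stop.
Optimal diet: ant nests, carrion scraps, roots — 3 of 4 types.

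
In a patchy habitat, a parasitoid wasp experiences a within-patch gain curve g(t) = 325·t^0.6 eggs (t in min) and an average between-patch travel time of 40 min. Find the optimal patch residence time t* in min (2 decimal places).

Maximise g(t)/(T+t): set derivative to zero → g'(t)(T+t) = g(t).
g'(t) = 0.6·325·t^-0.4. Setting 0.6·325·t^-0.4 = 325·t^0.6/(40+t) gives 0.6(40+t) = t, so 0.40·t = 0.6×40.
t* = 0.6×40/0.40 = 60 min.

60.00 min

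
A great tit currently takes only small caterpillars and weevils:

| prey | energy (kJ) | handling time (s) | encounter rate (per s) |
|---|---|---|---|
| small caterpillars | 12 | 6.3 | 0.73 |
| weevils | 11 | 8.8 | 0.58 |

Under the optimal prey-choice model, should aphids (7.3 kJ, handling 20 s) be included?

Intake rate on the current diet: R = (0.73×12 + 0.58×11) / (1 + 0.73×6.3 + 0.58×8.8) = 15.14/10.7 = 1.415 kJ/s.
Profitability of aphids: 7.3/20 = 0.365 kJ/s.
Since 0.365 < R, time spent handling aphids is better spent searching.

No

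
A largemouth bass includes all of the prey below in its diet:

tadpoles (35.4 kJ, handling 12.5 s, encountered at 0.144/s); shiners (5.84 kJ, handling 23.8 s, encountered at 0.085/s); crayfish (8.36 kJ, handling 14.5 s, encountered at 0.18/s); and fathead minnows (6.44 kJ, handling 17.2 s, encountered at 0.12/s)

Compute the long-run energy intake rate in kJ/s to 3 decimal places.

R = Σλ_iE_i / (1 + Σλ_ih_i)
Numerator: 0.144×35.4 + 0.085×5.84 + 0.18×8.36 + 0.12×6.44 = 7.872
Denominator: 1 + 0.144×12.5 + 0.085×23.8 + 0.18×14.5 + 0.12×17.2 = 9.497
R = 7.872/9.497 = 0.8289 kJ/s

0.829 kJ/s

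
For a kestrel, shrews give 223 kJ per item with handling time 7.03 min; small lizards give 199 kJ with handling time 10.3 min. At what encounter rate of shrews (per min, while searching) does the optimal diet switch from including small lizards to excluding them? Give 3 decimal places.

0.222 per min

The zero-one rule: include small lizards iff E₂/h₂ > λE₁/(1+λh₁). Equality gives the switch point.
λE₁h₂ = E₂ + λE₂h₁ ⇒ λ = E₂/(E₁h₂ − E₂h₁) = 199/(2297 − 1399) = 0.2216 per min.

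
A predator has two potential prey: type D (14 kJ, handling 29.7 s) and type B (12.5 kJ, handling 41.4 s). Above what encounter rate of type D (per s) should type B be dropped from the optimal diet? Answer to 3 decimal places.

0.060 per s

The zero-one rule: include type B iff E₂/h₂ > λE₁/(1+λh₁). Equality gives the switch point.
λE₁h₂ = E₂ + λE₂h₁ ⇒ λ = E₂/(E₁h₂ − E₂h₁) = 12.5/(579.6 − 371.2) = 0.06 per s.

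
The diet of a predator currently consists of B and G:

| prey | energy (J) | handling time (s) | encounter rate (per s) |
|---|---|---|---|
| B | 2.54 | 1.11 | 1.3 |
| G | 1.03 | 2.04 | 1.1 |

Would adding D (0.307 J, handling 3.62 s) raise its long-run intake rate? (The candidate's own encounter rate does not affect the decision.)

No

Current rate: (1.3×2.54 + 1.1×1.03)/(1 + 1.3×1.11 + 1.1×2.04) = 0.9462 J/s.
D: E/h = 0.307/3.62 = 0.08481 J/s.
0.08481 < 0.9462, so adding D would lower the average — exclude it.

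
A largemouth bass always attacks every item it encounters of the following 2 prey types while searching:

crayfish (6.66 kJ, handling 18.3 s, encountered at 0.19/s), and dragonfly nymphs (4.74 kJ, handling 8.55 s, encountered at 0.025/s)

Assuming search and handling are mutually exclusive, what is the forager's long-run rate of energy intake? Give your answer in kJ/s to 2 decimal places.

R = Σλ_iE_i / (1 + Σλ_ih_i)
Numerator: 0.19×6.66 + 0.025×4.74 = 1.384
Denominator: 1 + 0.19×18.3 + 0.025×8.55 = 4.691
R = 1.384/4.691 = 0.295 kJ/s

0.30 kJ/s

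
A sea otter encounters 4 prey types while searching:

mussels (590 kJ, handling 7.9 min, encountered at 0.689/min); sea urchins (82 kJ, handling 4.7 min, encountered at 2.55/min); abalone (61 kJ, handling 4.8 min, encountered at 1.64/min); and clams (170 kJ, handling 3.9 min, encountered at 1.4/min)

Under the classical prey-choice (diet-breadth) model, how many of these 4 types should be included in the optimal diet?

Rank by E/h (kJ/min): mussels 74.7, clams 43.6, sea urchins 17.4, abalone 12.7. Include each in turn until the next type's E/h falls below the running intake rate.
Rate on top 1: 63.09. clams: 43.6 < 63.09 → exclude; stop.
Optimal diet: mussels — 1 of 4 types.

1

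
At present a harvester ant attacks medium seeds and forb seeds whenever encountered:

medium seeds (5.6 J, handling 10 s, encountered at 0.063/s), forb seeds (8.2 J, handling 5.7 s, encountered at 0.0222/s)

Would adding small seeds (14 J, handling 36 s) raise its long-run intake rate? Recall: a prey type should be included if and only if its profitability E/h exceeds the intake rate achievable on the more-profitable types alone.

Yes

On medium seeds and forb seeds alone, R = ΣλE/(1+Σλh) = 0.5348/1.757 = 0.3045 J/s.
small seeds: E/h = 14/36 = 0.3889 J/s.
0.3889 > 0.3045, so adding small seeds raises the average — include it.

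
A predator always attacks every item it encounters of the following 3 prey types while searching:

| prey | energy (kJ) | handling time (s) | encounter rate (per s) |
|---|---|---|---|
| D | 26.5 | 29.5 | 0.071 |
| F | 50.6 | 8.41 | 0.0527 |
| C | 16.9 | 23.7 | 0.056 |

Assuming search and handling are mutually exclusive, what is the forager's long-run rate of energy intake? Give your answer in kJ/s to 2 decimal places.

R = (0.071×26.5 + 0.0527×50.6 + 0.056×16.9) / (1 + 0.071×29.5 + 0.0527×8.41 + 0.056×23.7) = 5.495/4.865 = 1.129 kJ/s.

1.13 kJ/s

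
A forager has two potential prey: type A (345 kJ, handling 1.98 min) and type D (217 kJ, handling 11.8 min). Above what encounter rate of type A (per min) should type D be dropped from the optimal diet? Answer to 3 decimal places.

0.060 per min

At the threshold, the rate on type A alone equals the profitability of type D: λ·345/(1 + λ·1.98) = 217/11.8 = 18.39.
Rearranging, λ(345 − 18.39×1.98) = 18.39, so λ = 18.39/308.6 = 0.05959 per min.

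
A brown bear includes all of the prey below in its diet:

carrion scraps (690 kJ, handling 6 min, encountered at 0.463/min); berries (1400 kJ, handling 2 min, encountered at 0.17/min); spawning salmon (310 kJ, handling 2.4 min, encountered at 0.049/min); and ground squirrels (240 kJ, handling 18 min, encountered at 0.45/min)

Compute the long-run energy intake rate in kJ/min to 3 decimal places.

55.179 kJ/min

R = (0.463×690 + 0.17×1400 + 0.049×310 + 0.45×240) / (1 + 0.463×6 + 0.17×2 + 0.049×2.4 + 0.45×18) = 680.7/12.34 = 55.18 kJ/min.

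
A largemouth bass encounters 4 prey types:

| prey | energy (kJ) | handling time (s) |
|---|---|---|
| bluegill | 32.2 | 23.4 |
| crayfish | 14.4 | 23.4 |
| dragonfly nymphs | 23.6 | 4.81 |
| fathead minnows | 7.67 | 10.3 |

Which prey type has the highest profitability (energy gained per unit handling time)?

dragonfly nymphs

In descending order of E/h:
dragonfly nymphs: 23.6/4.81 = 4.91 kJ/s
bluegill: 32.2/23.4 = 1.38 kJ/s
fathead minnows: 7.67/10.3 = 0.745 kJ/s
crayfish: 14.4/23.4 = 0.615 kJ/s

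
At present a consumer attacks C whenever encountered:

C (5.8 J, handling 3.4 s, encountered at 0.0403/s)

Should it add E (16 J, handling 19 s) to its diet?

Intake rate on the current diet: R = (0.0403×5.8) / (1 + 0.0403×3.4) = 0.2337/1.137 = 0.2056 J/s.
E: E/h = 16/19 = 0.8421 J/s.
Since 0.8421 > R, including E increases the long-run rate.

Yes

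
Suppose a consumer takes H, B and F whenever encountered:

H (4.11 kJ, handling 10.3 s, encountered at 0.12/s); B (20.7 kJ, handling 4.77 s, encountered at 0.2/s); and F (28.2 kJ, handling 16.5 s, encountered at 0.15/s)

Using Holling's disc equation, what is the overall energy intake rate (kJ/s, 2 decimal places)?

R = (0.12×4.11 + 0.2×20.7 + 0.15×28.2) / (1 + 0.12×10.3 + 0.2×4.77 + 0.15×16.5) = 8.863/5.665 = 1.565 kJ/s.

1.56 kJ/s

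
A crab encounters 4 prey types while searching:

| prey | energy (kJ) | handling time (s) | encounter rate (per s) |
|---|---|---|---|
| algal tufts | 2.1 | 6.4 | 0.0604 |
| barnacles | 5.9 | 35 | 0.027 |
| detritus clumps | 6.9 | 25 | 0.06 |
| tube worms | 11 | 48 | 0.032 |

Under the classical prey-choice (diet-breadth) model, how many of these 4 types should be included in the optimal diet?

3

Profitabilities (E/h, kJ/s): algal tufts 0.328, detritus clumps 0.276, tube worms 0.229, barnacles 0.169. Add prey in this order while the next type's profitability exceeds the intake rate on those already taken.
Rate on top 1: 0.09148. detritus clumps: 0.276 > 0.09148 → include.
Rate on top 2: 0.1874. tube worms: 0.229 > 0.1874 → include.
Rate on top 3: 0.2019. barnacles: 0.169 < 0.2019 → exclude; stop.
Optimal diet: algal tufts, detritus clumps, tube worms — 3 of 4 types.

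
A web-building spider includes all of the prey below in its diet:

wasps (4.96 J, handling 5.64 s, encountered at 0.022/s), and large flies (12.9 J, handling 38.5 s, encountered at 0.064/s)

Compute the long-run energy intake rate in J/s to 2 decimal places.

0.26 J/s

R = (0.022×4.96 + 0.064×12.9) / (1 + 0.022×5.64 + 0.064×38.5) = 0.9347/3.588 = 0.2605 J/s.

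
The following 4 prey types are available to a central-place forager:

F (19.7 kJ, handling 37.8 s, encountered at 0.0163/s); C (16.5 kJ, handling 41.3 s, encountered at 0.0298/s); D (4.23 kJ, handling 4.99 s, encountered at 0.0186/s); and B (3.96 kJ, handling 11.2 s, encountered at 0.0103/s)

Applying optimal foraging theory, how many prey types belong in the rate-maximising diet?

Profitabilities (E/h, kJ/s): D 0.848, F 0.521, C 0.4, B 0.354. Add prey in this order while the next type's profitability exceeds the intake rate on those already taken.
Rate on top 1: 0.072. F: 0.521 > 0.072 → include.
Rate on top 2: 0.2339. C: 0.4 > 0.2339 → include.
Rate on top 3: 0.3033. B: 0.354 > 0.3033 → include.
Optimal diet: D, F, C, B — 4 of 4 types.

4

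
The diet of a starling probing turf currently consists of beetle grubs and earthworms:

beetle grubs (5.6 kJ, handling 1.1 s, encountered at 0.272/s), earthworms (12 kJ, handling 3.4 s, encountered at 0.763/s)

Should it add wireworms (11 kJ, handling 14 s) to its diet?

No

Intake rate on the current diet: R = (0.272×5.6 + 0.763×12) / (1 + 0.272×1.1 + 0.763×3.4) = 10.68/3.893 = 2.743 kJ/s.
wireworms: E/h = 11/14 = 0.7857 kJ/s.
Since 0.7857 < R, time spent handling wireworms is better spent searching.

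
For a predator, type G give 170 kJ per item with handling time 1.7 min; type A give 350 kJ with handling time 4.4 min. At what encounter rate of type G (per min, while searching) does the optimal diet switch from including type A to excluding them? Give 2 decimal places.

Drop type A once their profitability E₂/h₂ falls below the rate achievable on type G alone: E₂/h₂ = λE₁/(1 + λh₁).
Solve for λ: λE₁h₂ = E₂(1 + λh₁) → λ(E₁h₂ − E₂h₁) = E₂ → λ = E₂/(E₁h₂ − E₂h₁).
λ = 350/(170×4.4 − 350×1.7) = 350/153 = 2.288 per min.

2.29 per min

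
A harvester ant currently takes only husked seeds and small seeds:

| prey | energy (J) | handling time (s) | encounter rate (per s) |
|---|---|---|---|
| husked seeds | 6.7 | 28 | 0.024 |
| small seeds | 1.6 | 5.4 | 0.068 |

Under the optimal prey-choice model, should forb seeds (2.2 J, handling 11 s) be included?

On husked seeds and small seeds alone, R = ΣλE/(1+Σλh) = 0.2696/2.039 = 0.1322 J/s.
Profitability of forb seeds: 2.2/11 = 0.2 J/s.
Since 0.2 > R, including forb seeds increases the long-run rate.

Yes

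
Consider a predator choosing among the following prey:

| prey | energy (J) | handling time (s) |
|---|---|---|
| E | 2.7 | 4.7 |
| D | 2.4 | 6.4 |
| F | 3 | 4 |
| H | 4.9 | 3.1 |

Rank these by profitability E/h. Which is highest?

H

In descending order of E/h:
H: 4.9/3.1 = 1.58 J/s
F: 3/4 = 0.75 J/s
E: 2.7/4.7 = 0.574 J/s
D: 2.4/6.4 = 0.375 J/s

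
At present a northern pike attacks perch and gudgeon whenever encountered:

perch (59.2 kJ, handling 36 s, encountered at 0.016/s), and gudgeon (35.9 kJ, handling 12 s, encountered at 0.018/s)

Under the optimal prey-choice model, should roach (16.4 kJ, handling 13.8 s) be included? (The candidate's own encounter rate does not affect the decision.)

Yes

Current rate: (0.016×59.2 + 0.018×35.9)/(1 + 0.016×36 + 0.018×12) = 0.8892 kJ/s.
Profitability of roach: 16.4/13.8 = 1.188 kJ/s.
1.188 > 0.8892, so adding roach raises the average — include it.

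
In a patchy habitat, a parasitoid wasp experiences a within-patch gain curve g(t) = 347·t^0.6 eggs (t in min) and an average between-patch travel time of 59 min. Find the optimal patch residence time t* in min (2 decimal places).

88.50 min

By the marginal value theorem, leave when the instantaneous gain rate g'(t) equals the habitat-wide average g(t)/(T + t).
g'(t) = 0.6·347·t^-0.4. Setting 0.6·347·t^-0.4 = 347·t^0.6/(59+t) gives 0.6(59+t) = t, so 0.40·t = 0.6×59.
t* = 0.6×59/0.40 = 88.5 min.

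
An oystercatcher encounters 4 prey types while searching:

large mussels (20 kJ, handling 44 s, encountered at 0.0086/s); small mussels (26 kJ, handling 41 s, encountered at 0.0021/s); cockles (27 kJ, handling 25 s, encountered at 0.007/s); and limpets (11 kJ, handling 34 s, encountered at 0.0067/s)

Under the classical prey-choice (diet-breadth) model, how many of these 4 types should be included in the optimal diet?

Profitabilities (E/h, kJ/s): cockles 1.08, small mussels 0.634, large mussels 0.455, limpets 0.324. Add prey in this order while the next type's profitability exceeds the intake rate on those already taken.
Rate on top 1: 0.1609. small mussels: 0.634 > 0.1609 → include.
Rate on top 2: 0.1932. large mussels: 0.455 > 0.1932 → include.
Rate on top 3: 0.2535. limpets: 0.324 > 0.2535 → include.
Optimal diet: cockles, small mussels, large mussels, limpets — 4 of 4 types.

4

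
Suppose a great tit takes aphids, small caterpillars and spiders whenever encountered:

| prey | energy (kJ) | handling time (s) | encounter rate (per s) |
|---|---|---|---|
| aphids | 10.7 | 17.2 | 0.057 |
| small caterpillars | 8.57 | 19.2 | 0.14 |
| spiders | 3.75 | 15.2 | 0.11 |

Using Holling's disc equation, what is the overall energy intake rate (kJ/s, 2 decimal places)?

R = Σλ_iE_i / (1 + Σλ_ih_i)
Numerator: 0.057×10.7 + 0.14×8.57 + 0.11×3.75 = 2.222
Denominator: 1 + 0.057×17.2 + 0.14×19.2 + 0.11×15.2 = 6.34
R = 2.222/6.34 = 0.3505 kJ/s

0.35 kJ/s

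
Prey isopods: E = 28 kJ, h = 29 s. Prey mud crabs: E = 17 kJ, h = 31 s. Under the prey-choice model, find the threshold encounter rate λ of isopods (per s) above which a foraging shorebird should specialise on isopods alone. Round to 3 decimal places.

Drop mud crabs once their profitability E₂/h₂ falls below the rate achievable on isopods alone: E₂/h₂ = λE₁/(1 + λh₁).
Solve for λ: λE₁h₂ = E₂(1 + λh₁) → λ(E₁h₂ − E₂h₁) = E₂ → λ = E₂/(E₁h₂ − E₂h₁).
λ = 17/(28×31 − 17×29) = 17/375 = 0.04533 per s.

0.045 per s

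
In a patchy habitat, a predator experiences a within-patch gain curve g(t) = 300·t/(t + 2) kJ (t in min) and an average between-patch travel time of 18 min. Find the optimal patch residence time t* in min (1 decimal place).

6.0 min

Maximise g(t)/(T+t): set derivative to zero → g'(t)(T+t) = g(t).
g'(t) = 300·2/(t + 2)². Setting 300·2/(t+2)² = 300t/[(t+2)(18+t)] gives 2(18+t) = t(t+2), so t² = 2×18 = 36.
t* = √36 = 6 min.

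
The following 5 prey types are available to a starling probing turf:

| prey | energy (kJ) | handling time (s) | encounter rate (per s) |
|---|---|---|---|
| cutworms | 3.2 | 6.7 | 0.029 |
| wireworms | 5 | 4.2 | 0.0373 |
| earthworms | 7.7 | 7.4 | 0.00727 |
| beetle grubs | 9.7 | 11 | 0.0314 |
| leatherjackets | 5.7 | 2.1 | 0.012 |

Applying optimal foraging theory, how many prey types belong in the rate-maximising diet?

5

Profitabilities (E/h, kJ/s): leatherjackets 2.71, wireworms 1.19, earthworms 1.04, beetle grubs 0.882, cutworms 0.478. Add prey in this order while the next type's profitability exceeds the intake rate on those already taken.
Rate on top 1: 0.06672. wireworms: 1.19 > 0.06672 → include.
Rate on top 2: 0.2157. earthworms: 1.04 > 0.2157 → include.
Rate on top 3: 0.2516. beetle grubs: 0.882 > 0.2516 → include.
Rate on top 4: 0.3893. cutworms: 0.478 > 0.3893 → include.
Optimal diet: leatherjackets, wireworms, earthworms, beetle grubs, cutworms — 5 of 5 types.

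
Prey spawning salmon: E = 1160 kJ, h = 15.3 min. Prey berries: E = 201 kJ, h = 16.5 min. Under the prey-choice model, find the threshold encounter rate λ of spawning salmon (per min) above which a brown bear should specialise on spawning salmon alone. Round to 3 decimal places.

Drop berries once their profitability E₂/h₂ falls below the rate achievable on spawning salmon alone: E₂/h₂ = λE₁/(1 + λh₁).
Solve for λ: λE₁h₂ = E₂(1 + λh₁) → λ(E₁h₂ − E₂h₁) = E₂ → λ = E₂/(E₁h₂ − E₂h₁).
λ = 201/(1160×16.5 − 201×15.3) = 201/1.606e+04 = 0.01251 per min.

0.013 per min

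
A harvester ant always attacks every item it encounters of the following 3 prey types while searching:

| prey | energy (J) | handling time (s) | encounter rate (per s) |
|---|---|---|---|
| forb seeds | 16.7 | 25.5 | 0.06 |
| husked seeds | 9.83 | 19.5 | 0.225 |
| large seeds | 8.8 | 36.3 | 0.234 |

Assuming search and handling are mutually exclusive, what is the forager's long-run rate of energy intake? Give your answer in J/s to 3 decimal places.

R = Σλ_iE_i / (1 + Σλ_ih_i)
Numerator: 0.06×16.7 + 0.225×9.83 + 0.234×8.8 = 5.273
Denominator: 1 + 0.06×25.5 + 0.225×19.5 + 0.234×36.3 = 15.41
R = 5.273/15.41 = 0.3421 J/s

0.342 J/s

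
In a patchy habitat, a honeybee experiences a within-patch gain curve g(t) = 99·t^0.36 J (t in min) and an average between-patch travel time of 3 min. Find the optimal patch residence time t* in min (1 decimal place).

Optimal t* satisfies g'(t*) = g(t*)/(T + t*).
g'(t) = 0.36·99·t^-0.64. Setting 0.36·99·t^-0.64 = 99·t^0.36/(3+t) gives 0.36(3+t) = t, so 0.64·t = 0.36×3.
t* = 0.36×3/0.64 = 1.688 min.

1.7 min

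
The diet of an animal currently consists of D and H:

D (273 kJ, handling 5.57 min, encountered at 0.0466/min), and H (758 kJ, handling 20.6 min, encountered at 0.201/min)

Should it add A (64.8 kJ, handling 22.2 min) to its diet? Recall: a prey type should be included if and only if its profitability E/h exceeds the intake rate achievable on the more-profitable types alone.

No

Intake rate on the current diet: R = (0.0466×273 + 0.201×758) / (1 + 0.0466×5.57 + 0.201×20.6) = 165.1/5.4 = 30.57 kJ/min.
A: E/h = 64.8/22.2 = 2.919 kJ/min.
Since 2.919 < R, time spent handling A is better spent searching.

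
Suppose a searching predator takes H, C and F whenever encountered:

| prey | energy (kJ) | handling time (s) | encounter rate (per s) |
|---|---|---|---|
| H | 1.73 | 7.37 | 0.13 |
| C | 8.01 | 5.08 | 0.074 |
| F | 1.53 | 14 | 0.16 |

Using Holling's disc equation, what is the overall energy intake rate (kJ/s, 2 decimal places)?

Energy encountered per unit search time: 0.13×1.73 + 0.074×8.01 + 0.16×1.53 = 1.062 kJ/s.
Handling time per unit search time: 0.13×7.37 + 0.074×5.08 + 0.16×14 = 3.574.
Rate = 1.062/(1 + 3.574) = 0.2323 kJ/s.

0.23 kJ/s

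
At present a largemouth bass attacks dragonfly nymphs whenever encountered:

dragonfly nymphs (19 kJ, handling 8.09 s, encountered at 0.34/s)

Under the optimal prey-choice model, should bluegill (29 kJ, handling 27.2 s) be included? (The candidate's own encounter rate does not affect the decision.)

No

On dragonfly nymphs alone, R = ΣλE/(1+Σλh) = 6.46/3.751 = 1.722 kJ/s.
bluegill: E/h = 29/27.2 = 1.066 kJ/s.
Since 1.066 < R, time spent handling bluegill is better spent searching.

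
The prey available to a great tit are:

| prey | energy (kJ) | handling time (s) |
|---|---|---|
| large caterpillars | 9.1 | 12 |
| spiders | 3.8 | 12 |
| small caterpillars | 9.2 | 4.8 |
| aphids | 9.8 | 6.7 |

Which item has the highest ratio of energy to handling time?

small caterpillars

Profitability E/h (kJ/s): large caterpillars = 9.1/12 = 0.758, spiders = 3.8/12 = 0.317, small caterpillars = 9.2/4.8 = 1.92, aphids = 9.8/6.7 = 1.46.
Ranked: small caterpillars > aphids > large caterpillars > spiders.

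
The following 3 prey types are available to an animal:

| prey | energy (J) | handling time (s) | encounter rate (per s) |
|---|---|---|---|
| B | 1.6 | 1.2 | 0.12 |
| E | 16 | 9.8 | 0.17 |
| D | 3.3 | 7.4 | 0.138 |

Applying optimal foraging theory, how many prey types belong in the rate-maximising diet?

2

Profitabilities (E/h, J/s): E 1.63, B 1.33, D 0.446. Add prey in this order while the next type's profitability exceeds the intake rate on those already taken.
Rate on top 1: 1.02. B: 1.33 > 1.02 → include.
Rate on top 2: 1.036. D: 0.446 < 1.036 → exclude; stop.
Optimal diet: E, B — 2 of 3 types.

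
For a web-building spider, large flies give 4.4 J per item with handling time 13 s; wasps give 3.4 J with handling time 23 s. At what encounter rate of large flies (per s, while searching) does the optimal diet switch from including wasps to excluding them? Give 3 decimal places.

0.060 per s

Drop wasps once their profitability E₂/h₂ falls below the rate achievable on large flies alone: E₂/h₂ = λE₁/(1 + λh₁).
Solve for λ: λE₁h₂ = E₂(1 + λh₁) → λ(E₁h₂ − E₂h₁) = E₂ → λ = E₂/(E₁h₂ − E₂h₁).
λ = 3.4/(4.4×23 − 3.4×13) = 3.4/57 = 0.05965 per s.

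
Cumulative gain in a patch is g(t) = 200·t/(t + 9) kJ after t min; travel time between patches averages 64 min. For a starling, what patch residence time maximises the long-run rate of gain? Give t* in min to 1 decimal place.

24.0 min

By the marginal value theorem, leave when the instantaneous gain rate g'(t) equals the habitat-wide average g(t)/(T + t).
g'(t) = 200·9/(t + 9)². Setting 200·9/(t+9)² = 200t/[(t+9)(64+t)] gives 9(64+t) = t(t+9), so t² = 9×64 = 576.
t* = √576 = 24 min.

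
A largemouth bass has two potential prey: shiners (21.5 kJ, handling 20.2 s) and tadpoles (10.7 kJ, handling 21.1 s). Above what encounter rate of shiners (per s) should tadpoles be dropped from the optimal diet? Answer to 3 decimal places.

0.045 per s

The zero-one rule: include tadpoles iff E₂/h₂ > λE₁/(1+λh₁). Equality gives the switch point.
λE₁h₂ = E₂ + λE₂h₁ ⇒ λ = E₂/(E₁h₂ − E₂h₁) = 10.7/(453.7 − 216.1) = 0.04505 per s.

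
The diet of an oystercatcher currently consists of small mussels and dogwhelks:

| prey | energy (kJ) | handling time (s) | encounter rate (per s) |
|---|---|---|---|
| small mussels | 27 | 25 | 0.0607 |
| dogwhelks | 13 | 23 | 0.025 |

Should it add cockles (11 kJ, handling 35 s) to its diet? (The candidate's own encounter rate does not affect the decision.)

Intake rate on the current diet: R = (0.0607×27 + 0.025×13) / (1 + 0.0607×25 + 0.025×23) = 1.964/3.092 = 0.6351 kJ/s.
Profitability of cockles: 11/35 = 0.3143 kJ/s.
Since 0.3143 < R, time spent handling cockles is better spent searching.

No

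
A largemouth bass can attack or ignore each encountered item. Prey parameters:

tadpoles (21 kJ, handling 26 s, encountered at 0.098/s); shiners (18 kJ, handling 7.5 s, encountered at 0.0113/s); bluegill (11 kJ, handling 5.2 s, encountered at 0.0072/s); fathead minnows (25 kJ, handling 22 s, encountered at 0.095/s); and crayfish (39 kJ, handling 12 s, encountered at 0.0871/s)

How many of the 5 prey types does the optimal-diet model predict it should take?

Rank by E/h (kJ/s): crayfish 3.25, shiners 2.4, bluegill 2.12, fathead minnows 1.14, tadpoles 0.808. Include each in turn until the next type's E/h falls below the running intake rate.
Rate on top 1: 1.661. shiners: 2.4 > 1.661 → include.
Rate on top 2: 1.69. bluegill: 2.12 > 1.69 → include.
Rate on top 3: 1.698. fathead minnows: 1.14 < 1.698 → exclude; stop.
Optimal diet: crayfish, shiners, bluegill — 3 of 5 types.

3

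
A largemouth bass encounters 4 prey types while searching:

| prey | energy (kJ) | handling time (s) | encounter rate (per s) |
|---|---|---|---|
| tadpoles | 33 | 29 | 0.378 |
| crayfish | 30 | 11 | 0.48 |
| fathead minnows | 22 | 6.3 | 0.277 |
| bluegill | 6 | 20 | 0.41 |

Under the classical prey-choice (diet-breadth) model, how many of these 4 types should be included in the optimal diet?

E/h in descending order: fathead minnows 3.49, crayfish 2.73, tadpoles 1.14, bluegill 0.3 kJ/s. The optimal diet is the largest prefix of this list for which every included type satisfies E_i/h_i > R on the types above it.
Rate on top 1: 2.22. crayfish: 2.73 > 2.22 → include.
Rate on top 2: 2.554. tadpoles: 1.14 < 2.554 → exclude; stop.
Optimal diet: fathead minnows, crayfish — 2 of 4 types.

2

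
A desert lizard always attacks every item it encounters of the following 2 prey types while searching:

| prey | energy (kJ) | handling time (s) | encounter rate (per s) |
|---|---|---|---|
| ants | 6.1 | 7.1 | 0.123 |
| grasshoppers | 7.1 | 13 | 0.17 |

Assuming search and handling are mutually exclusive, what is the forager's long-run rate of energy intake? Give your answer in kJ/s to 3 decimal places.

0.479 kJ/s

R = (0.123×6.1 + 0.17×7.1) / (1 + 0.123×7.1 + 0.17×13) = 1.957/4.083 = 0.4793 kJ/s.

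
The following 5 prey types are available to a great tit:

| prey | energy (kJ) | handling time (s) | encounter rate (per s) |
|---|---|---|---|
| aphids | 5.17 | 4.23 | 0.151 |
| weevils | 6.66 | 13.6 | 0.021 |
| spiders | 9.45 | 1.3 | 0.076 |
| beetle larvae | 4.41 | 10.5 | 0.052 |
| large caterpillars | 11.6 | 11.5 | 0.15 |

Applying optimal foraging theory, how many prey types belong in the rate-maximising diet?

E/h in descending order: spiders 7.27, aphids 1.22, large caterpillars 1.01, weevils 0.49, beetle larvae 0.42 kJ/s. The optimal diet is the largest prefix of this list for which every included type satisfies E_i/h_i > R on the types above it.
Rate on top 1: 0.6536. aphids: 1.22 > 0.6536 → include.
Rate on top 2: 0.8626. large caterpillars: 1.01 > 0.8626 → include.
Rate on top 3: 0.9354. weevils: 0.49 < 0.9354 → exclude; stop.
Optimal diet: spiders, aphids, large caterpillars — 3 of 5 types.

3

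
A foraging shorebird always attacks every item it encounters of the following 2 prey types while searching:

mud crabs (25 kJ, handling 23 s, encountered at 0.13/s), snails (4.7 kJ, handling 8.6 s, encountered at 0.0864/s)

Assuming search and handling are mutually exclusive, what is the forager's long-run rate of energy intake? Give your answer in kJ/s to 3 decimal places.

R = Σλ_iE_i / (1 + Σλ_ih_i)
Numerator: 0.13×25 + 0.0864×4.7 = 3.656
Denominator: 1 + 0.13×23 + 0.0864×8.6 = 4.733
R = 3.656/4.733 = 0.7725 kJ/s

0.772 kJ/s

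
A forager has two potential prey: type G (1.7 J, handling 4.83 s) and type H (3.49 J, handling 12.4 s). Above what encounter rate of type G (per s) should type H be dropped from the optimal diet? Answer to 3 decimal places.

0.826 per s

At the threshold, the rate on type G alone equals the profitability of type H: λ·1.7/(1 + λ·4.83) = 3.49/12.4 = 0.2815.
Rearranging, λ(1.7 − 0.2815×4.83) = 0.2815, so λ = 0.2815/0.3406 = 0.8264 per s.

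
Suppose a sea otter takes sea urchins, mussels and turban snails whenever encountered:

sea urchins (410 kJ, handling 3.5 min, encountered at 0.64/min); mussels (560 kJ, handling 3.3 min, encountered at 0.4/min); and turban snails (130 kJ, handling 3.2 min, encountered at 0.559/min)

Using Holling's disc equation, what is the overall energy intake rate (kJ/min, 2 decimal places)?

88.06 kJ/min

Energy encountered per unit search time: 0.64×410 + 0.4×560 + 0.559×130 = 559.1 kJ/min.
Handling time per unit search time: 0.64×3.5 + 0.4×3.3 + 0.559×3.2 = 5.349.
Rate = 559.1/(1 + 5.349) = 88.06 kJ/min.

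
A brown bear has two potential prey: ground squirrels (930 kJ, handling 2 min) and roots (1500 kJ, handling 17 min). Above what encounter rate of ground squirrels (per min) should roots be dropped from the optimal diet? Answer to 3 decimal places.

The zero-one rule: include roots iff E₂/h₂ > λE₁/(1+λh₁). Equality gives the switch point.
λE₁h₂ = E₂ + λE₂h₁ ⇒ λ = E₂/(E₁h₂ − E₂h₁) = 1500/(1.581e+04 − 3000) = 0.1171 per min.

0.117 per min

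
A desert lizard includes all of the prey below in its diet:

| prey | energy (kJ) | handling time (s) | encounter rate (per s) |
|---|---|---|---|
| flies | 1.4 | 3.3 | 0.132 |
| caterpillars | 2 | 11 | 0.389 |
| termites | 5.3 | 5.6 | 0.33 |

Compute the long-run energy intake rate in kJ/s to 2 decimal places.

R = (0.132×1.4 + 0.389×2 + 0.33×5.3) / (1 + 0.132×3.3 + 0.389×11 + 0.33×5.6) = 2.712/7.563 = 0.3586 kJ/s.

0.36 kJ/s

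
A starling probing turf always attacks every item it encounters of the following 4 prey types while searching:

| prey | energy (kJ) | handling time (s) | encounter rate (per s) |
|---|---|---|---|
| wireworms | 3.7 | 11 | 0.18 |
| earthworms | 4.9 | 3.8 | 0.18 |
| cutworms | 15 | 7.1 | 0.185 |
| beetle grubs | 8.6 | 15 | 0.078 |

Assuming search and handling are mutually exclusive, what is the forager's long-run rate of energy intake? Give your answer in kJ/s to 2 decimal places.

0.81 kJ/s

R = (0.18×3.7 + 0.18×4.9 + 0.185×15 + 0.078×8.6) / (1 + 0.18×11 + 0.18×3.8 + 0.185×7.1 + 0.078×15) = 4.994/6.147 = 0.8123 kJ/s.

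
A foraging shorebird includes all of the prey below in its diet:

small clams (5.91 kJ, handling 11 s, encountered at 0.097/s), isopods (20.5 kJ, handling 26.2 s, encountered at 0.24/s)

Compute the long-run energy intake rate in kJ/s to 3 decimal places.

R = (0.097×5.91 + 0.24×20.5) / (1 + 0.097×11 + 0.24×26.2) = 5.493/8.355 = 0.6575 kJ/s.

0.657 kJ/s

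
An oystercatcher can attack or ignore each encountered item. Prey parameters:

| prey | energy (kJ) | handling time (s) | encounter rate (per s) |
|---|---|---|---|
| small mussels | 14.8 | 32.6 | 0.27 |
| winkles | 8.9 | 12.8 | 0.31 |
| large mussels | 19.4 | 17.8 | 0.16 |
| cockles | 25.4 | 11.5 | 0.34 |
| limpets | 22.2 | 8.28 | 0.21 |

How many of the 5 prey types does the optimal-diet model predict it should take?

2

E/h in descending order: limpets 2.68, cockles 2.21, large mussels 1.09, winkles 0.695, small mussels 0.454 kJ/s. The optimal diet is the largest prefix of this list for which every included type satisfies E_i/h_i > R on the types above it.
Rate on top 1: 1.702. cockles: 2.21 > 1.702 → include.
Rate on top 2: 2. large mussels: 1.09 < 2 → exclude; stop.
Optimal diet: limpets, cockles — 2 of 5 types.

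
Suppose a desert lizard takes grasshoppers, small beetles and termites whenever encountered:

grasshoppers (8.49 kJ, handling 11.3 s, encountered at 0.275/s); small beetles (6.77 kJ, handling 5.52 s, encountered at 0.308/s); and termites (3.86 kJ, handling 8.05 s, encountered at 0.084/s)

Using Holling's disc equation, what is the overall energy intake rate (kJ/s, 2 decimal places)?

R = Σλ_iE_i / (1 + Σλ_ih_i)
Numerator: 0.275×8.49 + 0.308×6.77 + 0.084×3.86 = 4.744
Denominator: 1 + 0.275×11.3 + 0.308×5.52 + 0.084×8.05 = 6.484
R = 4.744/6.484 = 0.7317 kJ/s

0.73 kJ/s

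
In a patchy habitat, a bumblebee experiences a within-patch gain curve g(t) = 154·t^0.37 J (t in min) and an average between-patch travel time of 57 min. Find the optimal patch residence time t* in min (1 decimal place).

33.5 min

Maximise g(t)/(T+t): set derivative to zero → g'(t)(T+t) = g(t).
g'(t) = 0.37·154·t^-0.63. Setting 0.37·154·t^-0.63 = 154·t^0.37/(57+t) gives 0.37(57+t) = t, so 0.63·t = 0.37×57.
t* = 0.37×57/0.63 = 33.48 min.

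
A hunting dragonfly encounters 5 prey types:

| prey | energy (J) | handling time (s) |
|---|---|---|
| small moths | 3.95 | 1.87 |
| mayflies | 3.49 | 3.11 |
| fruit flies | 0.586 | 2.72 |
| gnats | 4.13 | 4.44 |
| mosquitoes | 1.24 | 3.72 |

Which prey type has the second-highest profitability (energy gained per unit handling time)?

In descending order of E/h:
small moths: 3.95/1.87 = 2.11 J/s
mayflies: 3.49/3.11 = 1.12 J/s
gnats: 4.13/4.44 = 0.93 J/s
mosquitoes: 1.24/3.72 = 0.333 J/s
fruit flies: 0.586/2.72 = 0.215 J/s

mayflies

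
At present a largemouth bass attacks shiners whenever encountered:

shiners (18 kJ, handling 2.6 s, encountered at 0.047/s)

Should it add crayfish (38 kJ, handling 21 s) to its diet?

Intake rate on the current diet: R = (0.047×18) / (1 + 0.047×2.6) = 0.846/1.122 = 0.7539 kJ/s.
Profitability of crayfish: 38/21 = 1.81 kJ/s.
1.81 > 0.7539, so adding crayfish raises the average — include it.

Yes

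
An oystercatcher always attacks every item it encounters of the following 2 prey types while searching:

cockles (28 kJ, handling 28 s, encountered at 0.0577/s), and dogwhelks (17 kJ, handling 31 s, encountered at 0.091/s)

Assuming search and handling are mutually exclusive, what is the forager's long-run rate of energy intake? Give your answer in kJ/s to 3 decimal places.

0.582 kJ/s

Energy encountered per unit search time: 0.0577×28 + 0.091×17 = 3.163 kJ/s.
Handling time per unit search time: 0.0577×28 + 0.091×31 = 4.437.
Rate = 3.163/(1 + 4.437) = 0.5817 kJ/s.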